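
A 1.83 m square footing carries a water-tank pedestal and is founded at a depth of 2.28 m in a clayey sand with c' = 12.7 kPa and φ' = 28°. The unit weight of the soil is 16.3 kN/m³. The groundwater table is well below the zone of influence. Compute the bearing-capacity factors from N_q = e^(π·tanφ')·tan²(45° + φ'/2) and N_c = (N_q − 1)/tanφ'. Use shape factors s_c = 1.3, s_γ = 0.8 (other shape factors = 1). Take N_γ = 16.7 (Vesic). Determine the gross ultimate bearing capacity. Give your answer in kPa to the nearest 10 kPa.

q_ult ≈ 1170 kPa

tan28° = 0.5317, so N_q = e^(π×0.5317)·tan²(59°) = 5.314 × 2.77 = 14.72.
N_c = (14.72 − 1)/tan28° = 25.8.
Effective surcharge at the founding depth q = γ·D_f = 16.3 × 2.28 = 37.164 kPa.
q_ult = c·N_c·s_c + q·N_q + 0.5·γ·B·N_γ·s_γ
     = 12.7 × 25.803 × 1.3 + 37.164 × 14.72 + 0.5 × 16.3 × 1.83 × 16.7 × 0.8
     = 426.01 + 547.05 + 199.26 = 1172.3 kPa.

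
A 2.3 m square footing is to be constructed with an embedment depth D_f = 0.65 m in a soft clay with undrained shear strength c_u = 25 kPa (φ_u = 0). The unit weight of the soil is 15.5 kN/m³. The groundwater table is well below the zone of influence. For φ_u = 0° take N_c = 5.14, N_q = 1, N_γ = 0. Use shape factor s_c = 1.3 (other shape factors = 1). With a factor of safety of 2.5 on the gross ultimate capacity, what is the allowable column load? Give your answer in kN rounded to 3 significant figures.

P_all ≈ 375 kN

Effective surcharge at the founding depth q = γ·D_f = 15.5 × 0.65 = 10.075 kPa.
q_ult = c·N_c·s_c + q·N_q
     = 25 × 5.14 × 1.3 + 10.075 × 1
     = 167.05 + 10.075 = 177.12 kPa.
Gross allowable pressure q_all = 177.12 / 2.5 = 70.85 kPa.
Footing area = 5.29 m², so allowable column load = 70.85 × 5.29 = 374.8 kN.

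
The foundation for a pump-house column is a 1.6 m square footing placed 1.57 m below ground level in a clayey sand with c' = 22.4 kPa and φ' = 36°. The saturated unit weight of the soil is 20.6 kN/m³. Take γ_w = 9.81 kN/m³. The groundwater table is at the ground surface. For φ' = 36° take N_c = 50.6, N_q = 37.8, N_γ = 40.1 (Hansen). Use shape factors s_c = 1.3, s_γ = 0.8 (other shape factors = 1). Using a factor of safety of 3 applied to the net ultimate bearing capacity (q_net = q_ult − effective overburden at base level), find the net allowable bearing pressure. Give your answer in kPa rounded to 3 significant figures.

Water table at ground surface, so effective unit weight γ' = 20.6 − 9.81 = 10.79 kN/m³ is used throughout; overburden q = 10.79 × 1.57 = 16.94 kPa; the same γ' applies in the ½γBN_γ term.
Cohesion term c·N_c·s_c = 22.4 × 50.6 × 1.3 = 1473.5 kPa; surcharge term q·N_q = 16.94 × 37.8 = 640.34 kPa; self-weight term 0.5·γ·B·N_γ·s_γ = 0.5 × 10.79 × 1.6 × 40.1 × 0.8 = 276.91 kPa.
q_ult = 1473.5 + 640.34 + 276.91 = 2390.7 kPa.
Net ultimate: q_net = 2390.7 − 16.94 = 2373.8 kPa.
q_all(net) = 2373.8 / 3 = 791.26 kPa.

q_all(net) ≈ 791 kPa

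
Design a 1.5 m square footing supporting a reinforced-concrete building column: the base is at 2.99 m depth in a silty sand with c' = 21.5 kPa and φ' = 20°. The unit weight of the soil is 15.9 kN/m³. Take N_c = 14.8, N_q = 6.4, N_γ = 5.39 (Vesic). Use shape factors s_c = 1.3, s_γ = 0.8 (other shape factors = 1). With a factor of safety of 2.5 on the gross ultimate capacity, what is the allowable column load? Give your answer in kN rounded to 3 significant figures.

q = γ·D_f = 15.9 × 2.99 = 47.541 kPa.
c·N_c·s_c = 21.5 × 14.8 × 1.3 = 413.66 kPa
q·N_q = 47.541 × 6.4 = 304.26 kPa
0.5·γ·B·N_γ·s_γ = 0.5 × 15.9 × 1.5 × 5.39 × 0.8 = 51.421 kPa
q_ult = 413.66 + 304.26 + 51.421 = 769.34 kPa.
Gross allowable pressure q_all = 769.34 / 2.5 = 307.74 kPa.
Footing area = 2.25 m², so allowable column load = 307.74 × 2.25 = 692.41 kN.

P_all ≈ 692 kN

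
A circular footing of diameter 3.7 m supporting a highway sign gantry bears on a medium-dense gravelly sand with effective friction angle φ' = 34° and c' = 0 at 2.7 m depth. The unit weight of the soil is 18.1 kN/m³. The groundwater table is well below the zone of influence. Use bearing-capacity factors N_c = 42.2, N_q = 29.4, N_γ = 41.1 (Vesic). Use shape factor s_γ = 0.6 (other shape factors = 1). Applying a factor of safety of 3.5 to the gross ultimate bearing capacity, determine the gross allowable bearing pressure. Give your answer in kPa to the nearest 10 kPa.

Overburden at base level: q = 18.1 × 2.7 = 48.87 kPa.
Surcharge term q·N_q = 48.87 × 29.4 = 1436.8 kPa; self-weight term 0.5·γ·B·N_γ·s_γ = 0.5 × 18.1 × 3.7 × 41.1 × 0.6 = 825.74 kPa.
q_ult = 1436.8 + 825.74 = 2262.5 kPa.
q_all = q_ult / FS = 2262.5 / 3.5 = 646.43 kPa.

q_all ≈ 650 kPa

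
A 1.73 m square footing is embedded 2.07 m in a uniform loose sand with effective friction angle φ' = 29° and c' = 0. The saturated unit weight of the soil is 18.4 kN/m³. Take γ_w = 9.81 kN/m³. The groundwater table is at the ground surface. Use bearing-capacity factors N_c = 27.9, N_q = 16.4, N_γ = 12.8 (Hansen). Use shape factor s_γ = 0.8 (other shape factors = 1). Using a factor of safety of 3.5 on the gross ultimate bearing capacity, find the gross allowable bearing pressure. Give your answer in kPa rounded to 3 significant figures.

q_all ≈ 105 kPa

Water table at ground surface, so effective unit weight γ' = 18.4 − 9.81 = 8.59 kN/m³ is used throughout; overburden q = 8.59 × 2.07 = 17.781 kPa; the same γ' applies in the ½γBN_γ term.
Surcharge term q·N_q = 17.781 × 16.4 = 291.61 kPa; self-weight term 0.5·γ·B·N_γ·s_γ = 0.5 × 8.59 × 1.73 × 12.8 × 0.8 = 76.087 kPa.
q_ult = 291.61 + 76.087 = 367.7 kPa.
q_all = 367.7 / 3.5 = 105.06 kPa.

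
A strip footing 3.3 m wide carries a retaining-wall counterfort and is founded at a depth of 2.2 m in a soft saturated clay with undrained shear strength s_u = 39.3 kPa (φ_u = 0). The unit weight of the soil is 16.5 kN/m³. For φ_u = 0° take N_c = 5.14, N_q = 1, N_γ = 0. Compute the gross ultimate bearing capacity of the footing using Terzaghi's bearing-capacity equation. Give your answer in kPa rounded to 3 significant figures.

q_ult ≈ 238 kPa

q = γ·D_f = 16.5 × 2.2 = 36.3 kPa.
c·N_c = 39.3 × 5.14 = 202 kPa
q·N_q = 36.3 × 1 = 36.3 kPa
q_ult = 202 + 36.3 = 238.3 kPa.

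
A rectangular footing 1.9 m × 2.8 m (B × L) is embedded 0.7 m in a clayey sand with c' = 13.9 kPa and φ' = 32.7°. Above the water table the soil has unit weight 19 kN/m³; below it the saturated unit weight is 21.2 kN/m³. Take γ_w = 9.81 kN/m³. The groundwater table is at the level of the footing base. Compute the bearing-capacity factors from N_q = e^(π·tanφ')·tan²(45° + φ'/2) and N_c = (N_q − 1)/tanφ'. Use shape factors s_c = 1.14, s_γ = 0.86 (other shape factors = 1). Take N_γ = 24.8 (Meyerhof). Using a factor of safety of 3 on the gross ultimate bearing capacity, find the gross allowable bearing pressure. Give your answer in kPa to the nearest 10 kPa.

q_all ≈ 390 kPa

N_q = e^(π·tan32.7°)·tan²(61.35°) = 25.18; N_c = (N_q − 1)/tanφ' = 37.66.
Overburden at base level: q = 19 × 0.7 = 13.3 kPa.
Below the base the soil is submerged, so the ½γBN_γ term uses γ' = 21.2 − 9.81 = 11.39 kN/m³.
Cohesion term c·N_c·s_c = 13.9 × 37.657 × 1.14 = 596.71 kPa; surcharge term q·N_q = 13.3 × 25.175 = 334.83 kPa; self-weight term 0.5·γ·B·N_γ·s_γ = 0.5 × 11.39 × 1.9 × 24.8 × 0.86 = 230.78 kPa.
q_ult = 596.71 + 334.83 + 230.78 = 1162.3 kPa.
q_all = 1162.3 / 3 = 387.44 kPa.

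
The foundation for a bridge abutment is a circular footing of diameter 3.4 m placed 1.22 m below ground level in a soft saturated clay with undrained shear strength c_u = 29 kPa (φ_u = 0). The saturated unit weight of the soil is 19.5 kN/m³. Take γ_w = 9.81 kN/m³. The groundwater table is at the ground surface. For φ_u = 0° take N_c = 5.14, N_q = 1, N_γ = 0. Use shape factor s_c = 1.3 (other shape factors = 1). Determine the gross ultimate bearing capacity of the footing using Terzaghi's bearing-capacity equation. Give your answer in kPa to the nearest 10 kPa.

γ' = 19.5 − 9.81 = 9.69 kN/m³ (submerged throughout). q = 9.69 × 1.22 = 11.822 kPa.
c·N_c·s_c = 29 × 5.14 × 1.3 = 193.78 kPa
q·N_q = 11.822 × 1 = 11.822 kPa
q_ult = 193.78 + 11.822 = 205.6 kPa.

q_ult ≈ 210 kPa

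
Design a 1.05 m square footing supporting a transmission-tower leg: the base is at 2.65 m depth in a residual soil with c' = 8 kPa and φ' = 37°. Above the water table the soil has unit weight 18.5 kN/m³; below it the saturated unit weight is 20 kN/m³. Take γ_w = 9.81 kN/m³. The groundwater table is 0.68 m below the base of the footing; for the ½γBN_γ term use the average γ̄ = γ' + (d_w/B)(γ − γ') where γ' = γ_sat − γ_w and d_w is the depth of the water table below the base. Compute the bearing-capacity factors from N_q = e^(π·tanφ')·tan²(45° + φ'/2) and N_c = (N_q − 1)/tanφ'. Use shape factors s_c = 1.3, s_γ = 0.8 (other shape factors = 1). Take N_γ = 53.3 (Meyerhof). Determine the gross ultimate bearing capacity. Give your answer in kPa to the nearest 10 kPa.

tan37° = 0.7536, so N_q = e^(π×0.7536)·tan²(63.5°) = 10.669 × 4.023 = 42.92.
N_c = (42.92 − 1)/tan37° = 55.63.
q = γ·D_f = 18.5 × 2.65 = 49.025 kPa.
γ' = 10.19 kN/m³; averaging over the depth B below the base, γ̄ = γ' + (d_w/B)(γ − γ') = 15.572 kN/m³.
c·N_c·s_c = 8 × 55.63 × 1.3 = 578.55 kPa
q·N_q = 49.025 × 42.92 = 2104.1 kPa
0.5·γ·B·N_γ·s_γ = 0.5 × 15.572 × 1.05 × 53.3 × 0.8 = 348.59 kPa
q_ult = 578.55 + 2104.1 + 348.59 = 3031.3 kPa.

q_ult ≈ 3030 kPa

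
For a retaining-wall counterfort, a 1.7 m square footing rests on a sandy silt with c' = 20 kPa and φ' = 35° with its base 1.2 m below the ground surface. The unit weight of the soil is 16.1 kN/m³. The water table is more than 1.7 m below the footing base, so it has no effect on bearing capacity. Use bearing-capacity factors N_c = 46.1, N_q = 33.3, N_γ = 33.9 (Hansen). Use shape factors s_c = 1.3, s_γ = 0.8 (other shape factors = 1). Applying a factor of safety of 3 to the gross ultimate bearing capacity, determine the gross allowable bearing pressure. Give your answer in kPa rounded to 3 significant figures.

q = γ·D_f = 16.1 × 1.2 = 19.32 kPa.
c·N_c·s_c = 20 × 46.1 × 1.3 = 1198.6 kPa
q·N_q = 19.32 × 33.3 = 643.36 kPa
0.5·γ·B·N_γ·s_γ = 0.5 × 16.1 × 1.7 × 33.9 × 0.8 = 371.14 kPa
q_ult = 1198.6 + 643.36 + 371.14 = 2213.1 kPa.
q_all = q_ult / FS = 2213.1 / 3 = 737.7 kPa.

q_all ≈ 738 kPa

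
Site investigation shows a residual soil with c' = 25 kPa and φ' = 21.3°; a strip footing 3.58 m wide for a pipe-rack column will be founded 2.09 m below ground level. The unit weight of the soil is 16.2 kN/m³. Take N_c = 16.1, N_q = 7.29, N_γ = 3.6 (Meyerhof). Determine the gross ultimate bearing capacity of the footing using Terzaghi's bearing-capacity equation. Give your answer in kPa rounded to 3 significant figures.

Effective surcharge at the founding depth q = γ·D_f = 16.2 × 2.09 = 33.858 kPa.
q_ult = c·N_c + q·N_q + 0.5·γ·B·N_γ
     = 25 × 16.1 + 33.858 × 7.29 + 0.5 × 16.2 × 3.58 × 3.6
     = 402.5 + 246.82 + 104.39 = 753.72 kPa.

q_ult ≈ 754 kPa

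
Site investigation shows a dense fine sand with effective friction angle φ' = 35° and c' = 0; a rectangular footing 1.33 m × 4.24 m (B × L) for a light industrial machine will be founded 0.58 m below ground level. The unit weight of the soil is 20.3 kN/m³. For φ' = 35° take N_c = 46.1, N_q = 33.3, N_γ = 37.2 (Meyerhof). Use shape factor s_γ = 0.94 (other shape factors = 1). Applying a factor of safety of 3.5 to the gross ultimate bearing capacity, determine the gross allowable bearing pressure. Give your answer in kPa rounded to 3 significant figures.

q_all ≈ 247 kPa

Overburden at base level: q = 20.3 × 0.58 = 11.774 kPa.
Surcharge term q·N_q = 11.774 × 33.3 = 392.07 kPa; self-weight term 0.5·γ·B·N_γ·s_γ = 0.5 × 20.3 × 1.33 × 37.2 × 0.94 = 472.05 kPa.
q_ult = 392.07 + 472.05 = 864.12 kPa.
q_all = q_ult / FS = 864.12 / 3.5 = 246.89 kPa.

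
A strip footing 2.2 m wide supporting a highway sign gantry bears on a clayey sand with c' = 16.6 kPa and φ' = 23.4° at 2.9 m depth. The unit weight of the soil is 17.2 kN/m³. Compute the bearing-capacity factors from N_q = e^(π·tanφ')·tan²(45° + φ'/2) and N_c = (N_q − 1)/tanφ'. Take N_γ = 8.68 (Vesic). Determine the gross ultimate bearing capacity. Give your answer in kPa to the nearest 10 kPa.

tan23.4° = 0.4327, so N_q = e^(π×0.4327)·tan²(56.7°) = 3.894 × 2.318 = 9.03.
N_c = (9.03 − 1)/tan23.4° = 18.54.
Effective surcharge at the founding depth q = γ·D_f = 17.2 × 2.9 = 49.88 kPa.
q_ult = c·N_c + q·N_q + 0.5·γ·B·N_γ
     = 16.6 × 18.545 + 49.88 × 9.0251 + 0.5 × 17.2 × 2.2 × 8.68
     = 307.84 + 450.17 + 164.23 = 922.24 kPa.

q_ult ≈ 920 kPa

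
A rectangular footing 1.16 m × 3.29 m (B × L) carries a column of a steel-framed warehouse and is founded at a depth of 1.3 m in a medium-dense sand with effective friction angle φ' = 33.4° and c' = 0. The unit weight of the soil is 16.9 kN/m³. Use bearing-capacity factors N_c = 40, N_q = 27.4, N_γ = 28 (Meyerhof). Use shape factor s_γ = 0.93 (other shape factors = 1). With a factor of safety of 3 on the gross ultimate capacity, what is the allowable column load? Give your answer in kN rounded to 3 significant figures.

P_all ≈ 1090 kN

q = γ·D_f = 16.9 × 1.3 = 21.97 kPa.
q·N_q = 21.97 × 27.4 = 601.98 kPa
0.5·γ·B·N_γ·s_γ = 0.5 × 16.9 × 1.16 × 28 × 0.93 = 255.24 kPa
q_ult = 601.98 + 255.24 = 857.22 kPa.
Gross allowable pressure q_all = 857.22 / 3 = 285.74 kPa.
Footing area = 3.8164 m², so allowable column load = 285.74 × 3.8164 = 1090.5 kN.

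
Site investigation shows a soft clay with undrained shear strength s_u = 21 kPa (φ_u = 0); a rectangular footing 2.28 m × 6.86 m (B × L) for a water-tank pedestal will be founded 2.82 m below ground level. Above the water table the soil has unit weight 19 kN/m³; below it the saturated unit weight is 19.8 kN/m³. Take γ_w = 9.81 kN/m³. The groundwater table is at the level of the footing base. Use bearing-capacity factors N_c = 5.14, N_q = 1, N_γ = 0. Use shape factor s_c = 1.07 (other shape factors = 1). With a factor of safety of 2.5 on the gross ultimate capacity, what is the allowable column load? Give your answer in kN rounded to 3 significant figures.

q = γ·D_f = 19 × 2.82 = 53.58 kPa.
c·N_c·s_c = 21 × 5.14 × 1.07 = 115.5 kPa
q·N_q = 53.58 × 1 = 53.58 kPa
q_ult = 115.5 + 53.58 = 169.08 kPa.
Gross allowable pressure q_all = 169.08 / 2.5 = 67.63 kPa.
Footing area = 15.6408 m², so allowable column load = 67.63 × 15.6408 = 1057.8 kN.

P_all ≈ 1060 kN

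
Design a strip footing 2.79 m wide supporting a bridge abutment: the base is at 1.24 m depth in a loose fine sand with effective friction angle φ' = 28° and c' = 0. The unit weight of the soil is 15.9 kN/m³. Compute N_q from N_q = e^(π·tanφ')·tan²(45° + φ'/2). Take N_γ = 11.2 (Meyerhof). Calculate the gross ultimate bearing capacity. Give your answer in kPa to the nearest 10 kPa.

q_ult ≈ 540 kPa

tan28° = 0.5317, so N_q = e^(π×0.5317)·tan²(59°) = 5.314 × 2.77 = 14.72.
Overburden at base level: q = 15.9 × 1.24 = 19.716 kPa.
Surcharge term q·N_q = 19.716 × 14.72 = 290.22 kPa; self-weight term 0.5·γ·B·N_γ = 0.5 × 15.9 × 2.79 × 11.2 = 248.42 kPa.
q_ult = 290.22 + 248.42 = 538.64 kPa.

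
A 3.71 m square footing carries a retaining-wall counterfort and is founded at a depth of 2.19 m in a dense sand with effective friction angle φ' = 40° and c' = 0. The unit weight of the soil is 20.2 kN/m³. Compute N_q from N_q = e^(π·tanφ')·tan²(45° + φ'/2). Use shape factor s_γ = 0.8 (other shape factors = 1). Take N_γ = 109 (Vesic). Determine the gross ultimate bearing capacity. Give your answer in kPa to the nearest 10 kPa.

tan40° = 0.8391, so N_q = e^(π×0.8391)·tan²(65°) = 13.959 × 4.599 = 64.2.
q = γ·D_f = 20.2 × 2.19 = 44.238 kPa.
q·N_q = 44.238 × 64.195 = 2839.9 kPa
0.5·γ·B·N_γ·s_γ = 0.5 × 20.2 × 3.71 × 109 × 0.8 = 3267.5 kPa
q_ult = 2839.9 + 3267.5 = 6107.3 kPa.

q_ult ≈ 6110 kPa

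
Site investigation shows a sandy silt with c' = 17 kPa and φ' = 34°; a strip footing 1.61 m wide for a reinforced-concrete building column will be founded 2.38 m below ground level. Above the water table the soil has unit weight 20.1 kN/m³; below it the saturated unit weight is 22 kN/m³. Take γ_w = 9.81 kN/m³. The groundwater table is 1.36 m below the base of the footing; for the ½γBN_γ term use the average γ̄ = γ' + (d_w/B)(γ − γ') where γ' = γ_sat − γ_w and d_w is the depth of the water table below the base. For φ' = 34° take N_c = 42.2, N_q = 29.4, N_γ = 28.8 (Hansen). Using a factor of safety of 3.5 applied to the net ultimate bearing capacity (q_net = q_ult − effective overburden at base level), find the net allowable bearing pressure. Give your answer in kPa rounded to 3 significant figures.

Effective surcharge at the founding depth q = γ·D_f = 20.1 × 2.38 = 47.838 kPa.
With d_w = 1.36 m < B, γ̄ = 12.19 + (1.36/1.61) × (20.1 − 12.19) = 18.872 kN/m³.
q_ult = c·N_c + q·N_q + 0.5·γ·B·N_γ
     = 17 × 42.2 + 47.838 × 29.4 + 0.5 × 18.872 × 1.61 × 28.8
     = 717.4 + 1406.4 + 437.52 = 2561.4 kPa.
Net ultimate: q_net = 2561.4 − 47.838 = 2513.5 kPa.
q_all(net) = 2513.5 / 3.5 = 718.15 kPa.

q_all(net) ≈ 718 kPa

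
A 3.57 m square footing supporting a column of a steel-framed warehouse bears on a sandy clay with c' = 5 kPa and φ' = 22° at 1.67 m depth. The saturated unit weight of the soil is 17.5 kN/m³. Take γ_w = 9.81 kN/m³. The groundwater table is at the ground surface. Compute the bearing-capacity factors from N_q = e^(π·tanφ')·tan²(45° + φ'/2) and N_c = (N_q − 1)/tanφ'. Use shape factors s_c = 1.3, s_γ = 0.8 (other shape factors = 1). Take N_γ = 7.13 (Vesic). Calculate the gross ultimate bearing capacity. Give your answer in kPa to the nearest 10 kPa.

tan22° = 0.404, so N_q = e^(π×0.404)·tan²(56°) = 3.558 × 2.198 = 7.82.
N_c = (7.82 − 1)/tan22° = 16.88.
γ' = 17.5 − 9.81 = 7.69 kN/m³ (submerged throughout). q = 7.69 × 1.67 = 12.842 kPa; the same γ' applies in the ½γBN_γ term.
c·N_c·s_c = 5 × 16.883 × 1.3 = 109.74 kPa
q·N_q = 12.842 × 7.8211 = 100.44 kPa
0.5·γ·B·N_γ·s_γ = 0.5 × 7.69 × 3.57 × 7.13 × 0.8 = 78.297 kPa
q_ult = 109.74 + 100.44 + 78.297 = 288.48 kPa.

q_ult ≈ 290 kPa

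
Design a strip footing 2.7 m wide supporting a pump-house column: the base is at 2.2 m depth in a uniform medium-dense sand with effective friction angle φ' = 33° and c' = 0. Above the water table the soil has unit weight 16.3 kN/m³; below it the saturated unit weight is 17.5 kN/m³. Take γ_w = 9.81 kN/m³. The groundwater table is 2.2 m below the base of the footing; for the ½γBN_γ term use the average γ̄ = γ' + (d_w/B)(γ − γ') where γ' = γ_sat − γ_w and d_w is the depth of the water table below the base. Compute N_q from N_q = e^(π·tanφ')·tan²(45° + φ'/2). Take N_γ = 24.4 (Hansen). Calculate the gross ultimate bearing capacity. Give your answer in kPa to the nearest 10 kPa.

q_ult ≈ 1420 kPa

tan33° = 0.6494, so N_q = e^(π×0.6494)·tan²(61.5°) = 7.692 × 3.392 = 26.09.
Overburden at base level: q = 16.3 × 2.2 = 35.86 kPa.
The water table is 2.2 m below the base (< B = 2.7 m), so the ½γBN_γ term uses γ̄ = γ' + (d_w/B)(γ − γ') = 7.69 + (2.2/2.7)(16.3 − 7.69) = 14.706 kN/m³.
Surcharge term q·N_q = 35.86 × 26.092 = 935.66 kPa; self-weight term 0.5·γ·B·N_γ = 0.5 × 14.706 × 2.7 × 24.4 = 484.4 kPa.
q_ult = 935.66 + 484.4 = 1420.1 kPa.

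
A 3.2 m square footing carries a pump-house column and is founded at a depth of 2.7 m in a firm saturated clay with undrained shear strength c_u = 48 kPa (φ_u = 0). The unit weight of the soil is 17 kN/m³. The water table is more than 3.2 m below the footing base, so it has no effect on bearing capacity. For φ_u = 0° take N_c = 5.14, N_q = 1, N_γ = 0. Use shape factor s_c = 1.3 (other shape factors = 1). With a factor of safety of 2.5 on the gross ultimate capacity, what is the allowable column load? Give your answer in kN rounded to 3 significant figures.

P_all ≈ 1500 kN

Overburden at base level: q = 17 × 2.7 = 45.9 kPa.
Cohesion term c·N_c·s_c = 48 × 5.14 × 1.3 = 320.74 kPa; surcharge term q·N_q = 45.9 × 1 = 45.9 kPa.
q_ult = 320.74 + 45.9 = 366.64 kPa.
Gross allowable pressure q_all = 366.64 / 2.5 = 146.65 kPa.
Footing area = 10.24 m², so allowable column load = 146.65 × 10.24 = 1501.7 kN.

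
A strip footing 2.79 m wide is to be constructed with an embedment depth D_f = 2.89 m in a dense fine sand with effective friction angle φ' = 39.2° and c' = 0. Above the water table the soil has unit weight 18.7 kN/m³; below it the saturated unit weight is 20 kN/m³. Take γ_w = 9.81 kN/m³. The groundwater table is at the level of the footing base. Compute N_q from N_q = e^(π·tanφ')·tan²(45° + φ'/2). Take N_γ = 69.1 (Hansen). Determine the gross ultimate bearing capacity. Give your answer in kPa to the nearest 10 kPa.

tan39.2° = 0.8156, so N_q = e^(π×0.8156)·tan²(64.6°) = 12.965 × 4.435 = 57.5.
Effective surcharge at the founding depth q = γ·D_f = 18.7 × 2.89 = 54.043 kPa.
The water table coincides with the base, so in the self-weight term γ → γ' = 10.19 kN/m³.
q_ult = q·N_q + 0.5·γ·B·N_γ
     = 54.043 × 57.501 + 0.5 × 10.19 × 2.79 × 69.1
     = 3107.5 + 982.26 = 4089.8 kPa.

q_ult ≈ 4090 kPa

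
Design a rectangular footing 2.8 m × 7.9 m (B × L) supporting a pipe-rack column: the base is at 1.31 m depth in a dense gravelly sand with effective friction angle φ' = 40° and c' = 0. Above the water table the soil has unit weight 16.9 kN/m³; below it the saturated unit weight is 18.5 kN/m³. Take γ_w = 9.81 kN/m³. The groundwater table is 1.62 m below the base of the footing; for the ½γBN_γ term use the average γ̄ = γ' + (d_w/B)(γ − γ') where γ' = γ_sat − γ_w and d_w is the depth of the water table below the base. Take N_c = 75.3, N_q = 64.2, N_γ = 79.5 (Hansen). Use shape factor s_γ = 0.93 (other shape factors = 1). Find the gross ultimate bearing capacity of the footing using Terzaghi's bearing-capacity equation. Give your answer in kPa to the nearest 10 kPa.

Effective surcharge at the founding depth q = γ·D_f = 16.9 × 1.31 = 22.139 kPa.
With d_w = 1.62 m < B, γ̄ = 8.69 + (1.62/2.8) × (16.9 − 8.69) = 13.44 kN/m³.
q_ult = q·N_q + 0.5·γ·B·N_γ·s_γ
     = 22.139 × 64.2 + 0.5 × 13.44 × 2.8 × 79.5 × 0.93
     = 1421.3 + 1391.2 = 2812.5 kPa.

q_ult ≈ 2810 kPa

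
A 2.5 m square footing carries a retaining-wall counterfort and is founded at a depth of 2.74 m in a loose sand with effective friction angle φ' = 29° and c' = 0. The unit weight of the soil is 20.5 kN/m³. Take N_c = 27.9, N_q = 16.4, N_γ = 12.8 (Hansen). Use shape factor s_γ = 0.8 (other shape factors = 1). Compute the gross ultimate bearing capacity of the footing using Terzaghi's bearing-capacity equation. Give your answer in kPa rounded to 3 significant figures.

q = γ·D_f = 20.5 × 2.74 = 56.17 kPa.
q·N_q = 56.17 × 16.4 = 921.19 kPa
0.5·γ·B·N_γ·s_γ = 0.5 × 20.5 × 2.5 × 12.8 × 0.8 = 262.4 kPa
q_ult = 921.19 + 262.4 = 1183.6 kPa.

q_ult ≈ 1180 kPa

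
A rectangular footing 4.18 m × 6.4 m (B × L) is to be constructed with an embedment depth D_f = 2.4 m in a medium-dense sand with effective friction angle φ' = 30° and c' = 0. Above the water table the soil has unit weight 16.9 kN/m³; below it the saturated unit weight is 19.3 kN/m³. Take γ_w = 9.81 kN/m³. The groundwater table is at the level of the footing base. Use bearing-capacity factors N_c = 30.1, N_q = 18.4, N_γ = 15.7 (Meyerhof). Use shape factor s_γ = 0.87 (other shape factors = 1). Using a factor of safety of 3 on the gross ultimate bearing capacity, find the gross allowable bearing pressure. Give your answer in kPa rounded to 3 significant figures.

q = γ·D_f = 16.9 × 2.4 = 40.56 kPa.
For the ½γBN_γ term take γ' = 19.3 − 9.81 = 9.49 kN/m³ (soil below base is submerged).
q·N_q = 40.56 × 18.4 = 746.3 kPa
0.5·γ·B·N_γ·s_γ = 0.5 × 9.49 × 4.18 × 15.7 × 0.87 = 270.91 kPa
q_ult = 746.3 + 270.91 = 1017.2 kPa.
q_all = 1017.2 / 3 = 339.07 kPa.

q_all ≈ 339 kPa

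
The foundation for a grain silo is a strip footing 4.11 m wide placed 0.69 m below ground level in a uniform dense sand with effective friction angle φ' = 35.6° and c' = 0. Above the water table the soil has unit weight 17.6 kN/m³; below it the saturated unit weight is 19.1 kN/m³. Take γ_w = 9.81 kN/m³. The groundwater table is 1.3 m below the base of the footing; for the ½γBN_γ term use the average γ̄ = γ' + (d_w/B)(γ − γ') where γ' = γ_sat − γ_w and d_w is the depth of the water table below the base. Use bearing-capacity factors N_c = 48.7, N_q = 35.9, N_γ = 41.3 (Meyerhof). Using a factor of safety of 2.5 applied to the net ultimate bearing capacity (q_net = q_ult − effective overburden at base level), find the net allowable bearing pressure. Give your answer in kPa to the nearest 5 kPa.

Effective surcharge at the founding depth q = γ·D_f = 17.6 × 0.69 = 12.144 kPa.
With d_w = 1.3 m < B, γ̄ = 9.29 + (1.3/4.11) × (17.6 − 9.29) = 11.918 kN/m³.
q_ult = q·N_q + 0.5·γ·B·N_γ
     = 12.144 × 35.9 + 0.5 × 11.918 × 4.11 × 41.3
     = 435.97 + 1011.5 = 1447.5 kPa.
Net ultimate: q_net = 1447.5 − 12.144 = 1435.4 kPa.
q_all(net) = 1435.4 / 2.5 = 574.15 kPa.

q_all(net) ≈ 575 kPa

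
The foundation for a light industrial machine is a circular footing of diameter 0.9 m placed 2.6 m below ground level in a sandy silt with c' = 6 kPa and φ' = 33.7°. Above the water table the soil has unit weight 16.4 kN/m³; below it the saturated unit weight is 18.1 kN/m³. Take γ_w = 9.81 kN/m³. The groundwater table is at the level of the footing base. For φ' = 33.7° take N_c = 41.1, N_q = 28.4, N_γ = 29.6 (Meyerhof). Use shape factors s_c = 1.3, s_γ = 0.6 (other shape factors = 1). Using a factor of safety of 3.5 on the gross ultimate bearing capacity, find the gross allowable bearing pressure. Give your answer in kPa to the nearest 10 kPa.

q_all ≈ 460 kPa

Overburden at base level: q = 16.4 × 2.6 = 42.64 kPa.
Below the base the soil is submerged, so the ½γBN_γ term uses γ' = 18.1 − 9.81 = 8.29 kN/m³.
Cohesion term c·N_c·s_c = 6 × 41.1 × 1.3 = 320.58 kPa; surcharge term q·N_q = 42.64 × 28.4 = 1211 kPa; self-weight term 0.5·γ·B·N_γ·s_γ = 0.5 × 8.29 × 0.9 × 29.6 × 0.6 = 66.254 kPa.
q_ult = 320.58 + 1211 + 66.254 = 1597.8 kPa.
q_all = 1597.8 / 3.5 = 456.52 kPa.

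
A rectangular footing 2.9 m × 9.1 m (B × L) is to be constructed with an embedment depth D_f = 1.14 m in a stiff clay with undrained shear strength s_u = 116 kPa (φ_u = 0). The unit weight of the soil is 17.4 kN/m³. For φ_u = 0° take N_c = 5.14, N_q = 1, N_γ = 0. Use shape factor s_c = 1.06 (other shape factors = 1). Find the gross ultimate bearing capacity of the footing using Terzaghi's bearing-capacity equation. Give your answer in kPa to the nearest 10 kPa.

q_ult ≈ 650 kPa

Effective surcharge at the founding depth q = γ·D_f = 17.4 × 1.14 = 19.836 kPa.
q_ult = c·N_c·s_c + q·N_q
     = 116 × 5.14 × 1.06 + 19.836 × 1
     = 632.01 + 19.836 = 651.85 kPa.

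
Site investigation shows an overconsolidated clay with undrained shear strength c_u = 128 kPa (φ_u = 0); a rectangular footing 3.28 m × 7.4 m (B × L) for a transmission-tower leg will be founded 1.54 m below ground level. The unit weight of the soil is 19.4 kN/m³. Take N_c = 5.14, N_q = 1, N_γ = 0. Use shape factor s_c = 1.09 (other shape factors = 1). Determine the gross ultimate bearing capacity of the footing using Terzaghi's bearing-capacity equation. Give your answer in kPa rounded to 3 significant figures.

q = γ·D_f = 19.4 × 1.54 = 29.876 kPa.
c·N_c·s_c = 128 × 5.14 × 1.09 = 717.13 kPa
q·N_q = 29.876 × 1 = 29.876 kPa
q_ult = 717.13 + 29.876 = 747.01 kPa.

q_ult ≈ 747 kPa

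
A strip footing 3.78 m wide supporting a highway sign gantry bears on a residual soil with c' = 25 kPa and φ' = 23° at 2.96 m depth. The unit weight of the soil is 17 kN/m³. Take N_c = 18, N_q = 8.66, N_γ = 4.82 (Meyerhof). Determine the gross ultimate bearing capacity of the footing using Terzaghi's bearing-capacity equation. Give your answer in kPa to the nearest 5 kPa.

Effective surcharge at the founding depth q = γ·D_f = 17 × 2.96 = 50.32 kPa.
q_ult = c·N_c + q·N_q + 0.5·γ·B·N_γ
     = 25 × 18 + 50.32 × 8.66 + 0.5 × 17 × 3.78 × 4.82
     = 450 + 435.77 + 154.87 = 1040.6 kPa.

q_ult ≈ 1040 kPa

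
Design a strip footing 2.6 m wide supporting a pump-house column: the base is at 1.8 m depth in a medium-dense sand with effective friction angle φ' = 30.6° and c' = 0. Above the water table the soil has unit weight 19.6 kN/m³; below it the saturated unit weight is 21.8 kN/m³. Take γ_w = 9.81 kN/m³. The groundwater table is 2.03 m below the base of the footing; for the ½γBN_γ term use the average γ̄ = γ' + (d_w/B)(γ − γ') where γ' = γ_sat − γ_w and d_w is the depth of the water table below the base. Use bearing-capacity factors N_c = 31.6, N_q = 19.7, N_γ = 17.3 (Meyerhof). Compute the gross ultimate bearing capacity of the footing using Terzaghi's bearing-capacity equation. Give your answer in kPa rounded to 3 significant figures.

q = γ·D_f = 19.6 × 1.8 = 35.28 kPa.
γ' = 11.99 kN/m³; averaging over the depth B below the base, γ̄ = γ' + (d_w/B)(γ − γ') = 17.932 kN/m³.
q·N_q = 35.28 × 19.7 = 695.02 kPa
0.5·γ·B·N_γ = 0.5 × 17.932 × 2.6 × 17.3 = 403.28 kPa
q_ult = 695.02 + 403.28 = 1098.3 kPa.

q_ult ≈ 1100 kPa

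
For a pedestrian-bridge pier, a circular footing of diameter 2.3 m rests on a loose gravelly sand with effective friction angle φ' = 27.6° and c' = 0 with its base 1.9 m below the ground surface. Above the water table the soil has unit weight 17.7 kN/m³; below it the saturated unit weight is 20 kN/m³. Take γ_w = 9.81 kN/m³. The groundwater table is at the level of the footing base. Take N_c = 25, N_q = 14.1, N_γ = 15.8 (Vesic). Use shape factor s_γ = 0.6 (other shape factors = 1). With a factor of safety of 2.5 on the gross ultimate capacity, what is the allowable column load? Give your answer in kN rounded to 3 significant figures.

P_all ≈ 973 kN

Effective surcharge at the founding depth q = γ·D_f = 17.7 × 1.9 = 33.63 kPa.
The water table coincides with the base, so in the self-weight term γ → γ' = 10.19 kN/m³.
q_ult = q·N_q + 0.5·γ·B·N_γ·s_γ
     = 33.63 × 14.1 + 0.5 × 10.19 × 2.3 × 15.8 × 0.6
     = 474.18 + 111.09 = 585.27 kPa.
Gross allowable pressure q_all = 585.27 / 2.5 = 234.11 kPa.
Footing area = 4.1548 m², so allowable column load = 234.11 × 4.1548 = 972.68 kN.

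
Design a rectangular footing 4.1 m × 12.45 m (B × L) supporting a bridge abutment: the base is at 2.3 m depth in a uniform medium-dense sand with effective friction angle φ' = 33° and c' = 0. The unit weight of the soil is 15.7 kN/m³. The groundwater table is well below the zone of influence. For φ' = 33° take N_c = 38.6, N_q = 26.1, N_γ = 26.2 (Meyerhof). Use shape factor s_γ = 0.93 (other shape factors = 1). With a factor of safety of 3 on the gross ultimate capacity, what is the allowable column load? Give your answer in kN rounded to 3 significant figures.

q = γ·D_f = 15.7 × 2.3 = 36.11 kPa.
q·N_q = 36.11 × 26.1 = 942.47 kPa
0.5·γ·B·N_γ·s_γ = 0.5 × 15.7 × 4.1 × 26.2 × 0.93 = 784.22 kPa
q_ult = 942.47 + 784.22 = 1726.7 kPa.
Gross allowable pressure q_all = 1726.7 / 3 = 575.56 kPa.
Footing area = 51.045 m², so allowable column load = 575.56 × 51.045 = 29380 kN.

P_all ≈ 29400 kN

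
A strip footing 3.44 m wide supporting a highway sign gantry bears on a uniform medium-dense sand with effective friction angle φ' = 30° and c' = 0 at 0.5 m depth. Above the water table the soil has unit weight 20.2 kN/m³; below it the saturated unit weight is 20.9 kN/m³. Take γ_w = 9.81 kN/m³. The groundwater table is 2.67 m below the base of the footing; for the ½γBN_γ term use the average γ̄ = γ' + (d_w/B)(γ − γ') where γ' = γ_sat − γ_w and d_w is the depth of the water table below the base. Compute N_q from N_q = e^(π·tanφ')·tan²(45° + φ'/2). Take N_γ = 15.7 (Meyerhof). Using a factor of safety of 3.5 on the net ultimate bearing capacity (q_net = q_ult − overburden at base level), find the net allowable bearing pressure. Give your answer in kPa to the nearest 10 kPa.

q_all(net) ≈ 190 kPa

N_q = e^(π·tan30°)·tan²(60°) = 18.4.
Overburden at base level: q = 20.2 × 0.5 = 10.1 kPa.
The water table is 2.67 m below the base (< B = 3.44 m), so the ½γBN_γ term uses γ̄ = γ' + (d_w/B)(γ − γ') = 11.09 + (2.67/3.44)(20.2 − 11.09) = 18.161 kN/m³.
Surcharge term q·N_q = 10.1 × 18.401 = 185.85 kPa; self-weight term 0.5·γ·B·N_γ = 0.5 × 18.161 × 3.44 × 15.7 = 490.42 kPa.
q_ult = 185.85 + 490.42 = 676.27 kPa.
q_net = 676.27 − 10.1 = 666.17 kPa.
q_all(net) = 666.17 / 3.5 = 190.33 kPa.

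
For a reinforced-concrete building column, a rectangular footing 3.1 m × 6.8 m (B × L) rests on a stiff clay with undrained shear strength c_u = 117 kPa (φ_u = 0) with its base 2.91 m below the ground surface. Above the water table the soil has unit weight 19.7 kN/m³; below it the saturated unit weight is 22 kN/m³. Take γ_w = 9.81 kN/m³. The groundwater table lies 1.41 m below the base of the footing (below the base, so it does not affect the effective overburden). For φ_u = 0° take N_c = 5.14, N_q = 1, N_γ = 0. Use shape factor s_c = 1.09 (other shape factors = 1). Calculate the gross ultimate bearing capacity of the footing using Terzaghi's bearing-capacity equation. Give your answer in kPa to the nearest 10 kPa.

q_ult ≈ 710 kPa

q = γ·D_f = 19.7 × 2.91 = 57.327 kPa.
c·N_c·s_c = 117 × 5.14 × 1.09 = 655.5 kPa
q·N_q = 57.327 × 1 = 57.327 kPa
q_ult = 655.5 + 57.327 = 712.83 kPa.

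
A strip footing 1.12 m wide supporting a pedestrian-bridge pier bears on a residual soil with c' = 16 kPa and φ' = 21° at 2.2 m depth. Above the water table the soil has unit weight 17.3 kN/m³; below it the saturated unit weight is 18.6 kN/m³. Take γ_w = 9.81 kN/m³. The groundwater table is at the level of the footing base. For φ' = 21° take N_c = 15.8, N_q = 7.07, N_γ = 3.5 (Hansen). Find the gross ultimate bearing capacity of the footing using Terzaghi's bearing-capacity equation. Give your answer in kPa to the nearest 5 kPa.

q_ult ≈ 540 kPa

Overburden at base level: q = 17.3 × 2.2 = 38.06 kPa.
Below the base the soil is submerged, so the ½γBN_γ term uses γ' = 18.6 − 9.81 = 8.79 kN/m³.
Cohesion term c·N_c = 16 × 15.8 = 252.8 kPa; surcharge term q·N_q = 38.06 × 7.07 = 269.08 kPa; self-weight term 0.5·γ·B·N_γ = 0.5 × 8.79 × 1.12 × 3.5 = 17.228 kPa.
q_ult = 252.8 + 269.08 + 17.228 = 539.11 kPa.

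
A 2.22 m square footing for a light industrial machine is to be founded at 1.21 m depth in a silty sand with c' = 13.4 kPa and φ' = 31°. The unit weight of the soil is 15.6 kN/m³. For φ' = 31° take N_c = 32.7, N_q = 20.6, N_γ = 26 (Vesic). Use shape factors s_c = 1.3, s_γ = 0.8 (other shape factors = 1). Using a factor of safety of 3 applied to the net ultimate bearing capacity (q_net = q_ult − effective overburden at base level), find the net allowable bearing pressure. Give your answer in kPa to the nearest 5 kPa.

q = γ·D_f = 15.6 × 1.21 = 18.876 kPa.
c·N_c·s_c = 13.4 × 32.7 × 1.3 = 569.63 kPa
q·N_q = 18.876 × 20.6 = 388.85 kPa
0.5·γ·B·N_γ·s_γ = 0.5 × 15.6 × 2.22 × 26 × 0.8 = 360.17 kPa
q_ult = 569.63 + 388.85 + 360.17 = 1318.7 kPa.
Net ultimate: q_net = 1318.7 − 18.876 = 1299.8 kPa.
q_all(net) = 1299.8 / 3 = 433.26 kPa.

q_all(net) ≈ 435 kPa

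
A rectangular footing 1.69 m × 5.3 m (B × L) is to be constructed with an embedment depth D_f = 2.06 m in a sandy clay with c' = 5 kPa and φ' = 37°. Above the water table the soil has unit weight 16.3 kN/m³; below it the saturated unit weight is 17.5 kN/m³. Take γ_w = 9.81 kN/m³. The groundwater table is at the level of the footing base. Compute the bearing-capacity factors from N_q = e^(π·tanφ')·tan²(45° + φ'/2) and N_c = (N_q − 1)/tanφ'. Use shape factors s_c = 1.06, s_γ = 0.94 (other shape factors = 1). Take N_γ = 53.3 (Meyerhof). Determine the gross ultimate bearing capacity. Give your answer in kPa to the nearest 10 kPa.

q_ult ≈ 2060 kPa

tan37° = 0.7536, so N_q = e^(π×0.7536)·tan²(63.5°) = 10.669 × 4.023 = 42.92.
N_c = (42.92 − 1)/tan37° = 55.63.
Effective surcharge at the founding depth q = γ·D_f = 16.3 × 2.06 = 33.578 kPa.
The water table coincides with the base, so in the self-weight term γ → γ' = 7.69 kN/m³.
q_ult = c·N_c·s_c + q·N_q + 0.5·γ·B·N_γ·s_γ
     = 5 × 55.63 × 1.06 + 33.578 × 42.92 + 0.5 × 7.69 × 1.69 × 53.3 × 0.94
     = 294.84 + 1441.2 + 325.57 = 2061.6 kPa.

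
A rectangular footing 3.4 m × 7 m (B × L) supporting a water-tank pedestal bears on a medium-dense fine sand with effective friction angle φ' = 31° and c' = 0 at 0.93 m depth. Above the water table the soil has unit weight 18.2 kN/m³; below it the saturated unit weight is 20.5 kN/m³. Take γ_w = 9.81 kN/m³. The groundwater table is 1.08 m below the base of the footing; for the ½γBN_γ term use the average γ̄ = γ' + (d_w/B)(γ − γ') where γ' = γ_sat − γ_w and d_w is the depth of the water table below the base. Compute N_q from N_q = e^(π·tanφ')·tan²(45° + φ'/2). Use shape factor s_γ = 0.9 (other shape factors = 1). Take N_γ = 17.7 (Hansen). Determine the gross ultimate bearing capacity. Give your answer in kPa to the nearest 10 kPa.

tan31° = 0.6009, so N_q = e^(π×0.6009)·tan²(60.5°) = 6.604 × 3.124 = 20.63.
Effective surcharge at the founding depth q = γ·D_f = 18.2 × 0.93 = 16.926 kPa.
With d_w = 1.08 m < B, γ̄ = 10.69 + (1.08/3.4) × (18.2 − 10.69) = 13.076 kN/m³.
q_ult = q·N_q + 0.5·γ·B·N_γ·s_γ
     = 16.926 × 20.631 + 0.5 × 13.076 × 3.4 × 17.7 × 0.9
     = 349.2 + 354.1 = 703.3 kPa.

q_ult ≈ 700 kPa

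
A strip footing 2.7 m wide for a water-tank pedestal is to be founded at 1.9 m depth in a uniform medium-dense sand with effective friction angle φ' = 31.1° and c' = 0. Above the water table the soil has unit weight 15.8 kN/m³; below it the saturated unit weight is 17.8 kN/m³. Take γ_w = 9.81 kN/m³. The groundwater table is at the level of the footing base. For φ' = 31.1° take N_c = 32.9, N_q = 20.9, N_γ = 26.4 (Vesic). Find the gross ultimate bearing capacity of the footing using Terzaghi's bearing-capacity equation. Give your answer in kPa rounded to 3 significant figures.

q_ult ≈ 912 kPa

Effective surcharge at the founding depth q = γ·D_f = 15.8 × 1.9 = 30.02 kPa.
The water table coincides with the base, so in the self-weight term γ → γ' = 7.99 kN/m³.
q_ult = q·N_q + 0.5·γ·B·N_γ
     = 30.02 × 20.9 + 0.5 × 7.99 × 2.7 × 26.4
     = 627.42 + 284.76 = 912.18 kPa.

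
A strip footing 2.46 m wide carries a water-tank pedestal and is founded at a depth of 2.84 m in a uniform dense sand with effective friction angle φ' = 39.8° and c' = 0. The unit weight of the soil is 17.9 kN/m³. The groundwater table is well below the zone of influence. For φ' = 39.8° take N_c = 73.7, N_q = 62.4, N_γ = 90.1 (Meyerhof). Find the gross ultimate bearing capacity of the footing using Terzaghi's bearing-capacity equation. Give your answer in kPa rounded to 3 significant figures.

Effective surcharge at the founding depth q = γ·D_f = 17.9 × 2.84 = 50.836 kPa.
q_ult = q·N_q + 0.5·γ·B·N_γ
     = 50.836 × 62.4 + 0.5 × 17.9 × 2.46 × 90.1
     = 3172.2 + 1983.7 = 5155.9 kPa.

q_ult ≈ 5160 kPa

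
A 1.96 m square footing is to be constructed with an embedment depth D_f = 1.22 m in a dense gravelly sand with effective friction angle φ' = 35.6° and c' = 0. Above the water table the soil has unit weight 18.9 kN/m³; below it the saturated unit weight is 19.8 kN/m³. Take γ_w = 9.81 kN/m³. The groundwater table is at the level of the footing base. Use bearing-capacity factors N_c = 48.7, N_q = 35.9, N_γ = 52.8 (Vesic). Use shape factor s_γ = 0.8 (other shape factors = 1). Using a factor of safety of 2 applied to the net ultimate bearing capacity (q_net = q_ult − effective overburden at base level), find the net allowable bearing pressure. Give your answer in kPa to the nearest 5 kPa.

Overburden at base level: q = 18.9 × 1.22 = 23.058 kPa.
Below the base the soil is submerged, so the ½γBN_γ term uses γ' = 19.8 − 9.81 = 9.99 kN/m³.
Surcharge term q·N_q = 23.058 × 35.9 = 827.78 kPa; self-weight term 0.5·γ·B·N_γ·s_γ = 0.5 × 9.99 × 1.96 × 52.8 × 0.8 = 413.54 kPa.
q_ult = 827.78 + 413.54 = 1241.3 kPa.
Net ultimate: q_net = 1241.3 − 23.058 = 1218.3 kPa.
q_all(net) = 1218.3 / 2 = 609.13 kPa.

q_all(net) ≈ 610 kPa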